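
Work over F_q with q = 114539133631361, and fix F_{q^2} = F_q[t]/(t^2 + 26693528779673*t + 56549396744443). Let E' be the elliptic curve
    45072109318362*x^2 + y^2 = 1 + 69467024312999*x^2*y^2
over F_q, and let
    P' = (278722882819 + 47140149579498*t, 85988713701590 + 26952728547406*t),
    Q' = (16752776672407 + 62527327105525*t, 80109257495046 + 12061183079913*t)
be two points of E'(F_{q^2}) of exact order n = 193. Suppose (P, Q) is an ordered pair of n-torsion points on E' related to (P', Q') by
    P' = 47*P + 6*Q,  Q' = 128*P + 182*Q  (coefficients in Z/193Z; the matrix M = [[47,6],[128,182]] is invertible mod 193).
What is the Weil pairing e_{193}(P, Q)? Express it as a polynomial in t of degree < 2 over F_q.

e_{193}(aP+bQ,cP+dQ) = e_{193}(P,Q)^(ad-bc); with (a,b,c,d)=(47,6,128,182) this gives the det-193 law.
Inverting 66 mod 193: 155. Thus e_{193}(P,Q) = e(P',Q')^{155}.
Map (x,y)_Ed via u=(1+y)/(1-y), v=(1+y)/((1-y)x) to Montgomery A=0,B=99350760526537; then to (a',b')=(67994376958374,0).
n = 193 = (11000001)_2 (8 bits, wt 3); accumulate f_{193,P'}(Q'+S)/f_{193,P'}(S) along the 7-step ladder.
The quotient is 46750049342416 + 102433954998019*t.
e_{193}(P,Q) = (46750049342416 + 102433954998019*t)^{155} = 25294857135107 + 55873048584109*t.

25294857135107 + 55873048584109*t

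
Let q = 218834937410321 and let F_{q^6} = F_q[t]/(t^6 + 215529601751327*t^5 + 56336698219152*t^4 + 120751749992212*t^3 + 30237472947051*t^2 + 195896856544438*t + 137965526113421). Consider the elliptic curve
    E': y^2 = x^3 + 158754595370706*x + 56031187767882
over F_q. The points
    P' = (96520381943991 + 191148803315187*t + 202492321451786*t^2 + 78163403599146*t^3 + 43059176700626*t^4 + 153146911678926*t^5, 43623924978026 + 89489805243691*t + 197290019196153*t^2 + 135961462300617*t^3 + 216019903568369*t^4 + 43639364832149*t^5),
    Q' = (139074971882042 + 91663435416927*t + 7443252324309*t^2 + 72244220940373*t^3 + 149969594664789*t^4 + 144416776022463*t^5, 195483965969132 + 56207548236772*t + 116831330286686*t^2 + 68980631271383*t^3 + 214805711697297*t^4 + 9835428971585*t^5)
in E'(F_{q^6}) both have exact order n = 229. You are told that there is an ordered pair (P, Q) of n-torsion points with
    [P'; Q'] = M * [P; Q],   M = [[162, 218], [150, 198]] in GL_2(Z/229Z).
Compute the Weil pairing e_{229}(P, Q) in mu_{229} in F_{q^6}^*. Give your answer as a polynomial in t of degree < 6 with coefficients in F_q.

202513641664122 + 105273913854770*t + 170833918075467*t^2 + 91229972375708*t^3 + 108517272203927*t^4 + 187890166279415*t^5

The 229-Weil pairing on E[229] over F_{218834937410321} is alternating-bilinear: e_{229}(P',Q') = e_{229}(P,Q)^det(M).
Inverting 63 mod 229: 40. Thus e_{229}(P,Q) = e(P',Q')^{40}.
8-bit Miller (11100101) on E'/F_{218834937410321} with a'=158754595370706, b'=56031187767882: accumulate tangent/chord ratios at Q'+S and P'+S'.
Result: e(P',Q') = 43407541368221 + 69869841097735*t + 156357662126675*t^2 + 135616745105600*t^3 + 98037685631258*t^4 + 111124573459136*t^5.
Finally e_{229}(P,Q) = 202513641664122 + 105273913854770*t + 170833918075467*t^2 + 91229972375708*t^3 + 108517272203927*t^4 + 187890166279415*t^5.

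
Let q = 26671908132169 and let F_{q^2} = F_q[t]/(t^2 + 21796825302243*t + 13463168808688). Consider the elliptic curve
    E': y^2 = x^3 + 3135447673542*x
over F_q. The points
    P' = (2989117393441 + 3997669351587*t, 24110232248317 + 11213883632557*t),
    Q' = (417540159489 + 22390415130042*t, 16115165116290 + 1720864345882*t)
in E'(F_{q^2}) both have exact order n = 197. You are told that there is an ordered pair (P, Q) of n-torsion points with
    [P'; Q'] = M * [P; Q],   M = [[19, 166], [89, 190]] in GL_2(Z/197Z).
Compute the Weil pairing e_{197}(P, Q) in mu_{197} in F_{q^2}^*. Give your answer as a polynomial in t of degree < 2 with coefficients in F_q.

e_{197} is bilinear + alternating on E[197], so e_{197}(19*P + 166*Q, 89*P + 190*Q) = e_{197}(P,Q)^(19*190-166*89).
Hence e(P,Q) = e(P',Q')^{97} where 97 = 65^{-1} mod 197.
n = 197 = (11000101)_2 (8 bits, wt 4); accumulate f_{197,P'}(Q'+S)/f_{197,P'}(S) along the 7-step ladder.
Miller gives e_{197}(P',Q') = 22178115310648 + 57171036991*t in F_{26671908132169^2}.
e_{197}(P,Q) = (22178115310648 + 57171036991*t)^{97} = 12217789822400 + 24152023485529*t.

12217789822400 + 24152023485529*t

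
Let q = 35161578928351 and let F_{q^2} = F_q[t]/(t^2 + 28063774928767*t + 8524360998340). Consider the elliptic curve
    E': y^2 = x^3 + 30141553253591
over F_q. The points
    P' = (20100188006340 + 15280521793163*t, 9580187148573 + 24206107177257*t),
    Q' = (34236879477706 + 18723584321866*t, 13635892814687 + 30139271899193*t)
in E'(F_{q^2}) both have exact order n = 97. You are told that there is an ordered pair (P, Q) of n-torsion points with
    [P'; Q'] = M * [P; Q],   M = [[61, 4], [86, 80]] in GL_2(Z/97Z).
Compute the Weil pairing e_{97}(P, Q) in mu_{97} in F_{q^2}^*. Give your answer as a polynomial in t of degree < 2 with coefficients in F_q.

33369872417000 + 11639098680980*t

Under M = [[61,4],[86,80]] in GL_2(Z/97), e_{97}(P',Q') = e_{97}(P,Q)^(61*80-4*86 mod 97).
Hence e(P,Q) = e(P',Q')^{59} where 59 = 74^{-1} mod 97.
Run Miller on y^2=x^3+30141553253591 over F_{35161578928351}: ladder 1100001 (7 bits); e = f_P(D_Q)/f_Q(D_P).
e_{97}(P',Q') = 6683638039832 + 11136597075431*t.
Hence e(P,Q) = 33369872417000 + 11639098680980*t in F_{35161578928351^2}^*.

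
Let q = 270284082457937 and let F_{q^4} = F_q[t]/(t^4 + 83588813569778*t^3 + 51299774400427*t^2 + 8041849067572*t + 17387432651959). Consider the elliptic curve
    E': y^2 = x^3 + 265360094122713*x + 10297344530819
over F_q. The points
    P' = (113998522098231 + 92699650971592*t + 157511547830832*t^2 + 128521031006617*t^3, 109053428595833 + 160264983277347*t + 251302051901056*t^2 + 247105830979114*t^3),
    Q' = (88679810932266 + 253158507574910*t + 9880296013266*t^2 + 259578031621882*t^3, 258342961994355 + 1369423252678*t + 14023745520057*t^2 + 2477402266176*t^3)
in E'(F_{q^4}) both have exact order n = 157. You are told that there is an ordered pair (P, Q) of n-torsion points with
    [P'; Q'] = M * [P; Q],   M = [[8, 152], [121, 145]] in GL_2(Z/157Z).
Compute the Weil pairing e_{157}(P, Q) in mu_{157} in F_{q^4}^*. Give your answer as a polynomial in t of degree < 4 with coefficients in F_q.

72653971283482 + 249488349121053*t + 51831584899917*t^2 + 44384599434825*t^3

e_{157}(aP+bQ,cP+dQ) = e_{157}(P,Q)^(ad-bc); with (a,b,c,d)=(8,152,121,145) this gives the det-157 law.
So e_{157}(P,Q) = e_{157}(P',Q')^{62}, since 38*62 = 1 mod 157.
Miller loop for e_{157} over F_{270284082457937^4}: bits of 157 = 10011101; 7 double steps + 4 add steps, l/v at each.
The quotient is 190508222363106 + 156842650295597*t + 267620385114518*t^2 + 21963057860679*t^3.
Hence e(P,Q) = 72653971283482 + 249488349121053*t + 51831584899917*t^2 + 44384599434825*t^3 in F_{270284082457937^4}^*.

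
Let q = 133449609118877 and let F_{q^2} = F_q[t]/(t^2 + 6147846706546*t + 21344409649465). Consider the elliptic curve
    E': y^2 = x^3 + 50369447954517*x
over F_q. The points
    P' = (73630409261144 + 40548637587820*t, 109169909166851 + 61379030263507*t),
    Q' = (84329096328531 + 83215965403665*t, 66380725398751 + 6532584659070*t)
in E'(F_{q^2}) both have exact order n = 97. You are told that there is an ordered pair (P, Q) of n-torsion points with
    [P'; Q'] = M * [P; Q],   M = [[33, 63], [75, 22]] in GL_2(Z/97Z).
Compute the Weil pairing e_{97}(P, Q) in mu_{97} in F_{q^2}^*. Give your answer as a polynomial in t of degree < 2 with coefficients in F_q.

e_{97}(aP+bQ,cP+dQ) = e_{97}(P,Q)^(ad-bc); with (a,b,c,d)=(33,63,75,22) this gives the det-97 law.
33*22 - 63*75 = -3999; reduced mod 97: det = 75, inverse 22.
Miller loop for e_{97} over F_{133449609118877^2}: bits of 97 = 1100001; 6 double steps + 2 add steps, l/v at each.
So e_{97}(P',Q') = 19925386857328 + 86627474019602*t.
Raise to 22: e(P,Q) = 10103365439519 + 108024583491850*t in mu_{97}.

10103365439519 + 108024583491850*t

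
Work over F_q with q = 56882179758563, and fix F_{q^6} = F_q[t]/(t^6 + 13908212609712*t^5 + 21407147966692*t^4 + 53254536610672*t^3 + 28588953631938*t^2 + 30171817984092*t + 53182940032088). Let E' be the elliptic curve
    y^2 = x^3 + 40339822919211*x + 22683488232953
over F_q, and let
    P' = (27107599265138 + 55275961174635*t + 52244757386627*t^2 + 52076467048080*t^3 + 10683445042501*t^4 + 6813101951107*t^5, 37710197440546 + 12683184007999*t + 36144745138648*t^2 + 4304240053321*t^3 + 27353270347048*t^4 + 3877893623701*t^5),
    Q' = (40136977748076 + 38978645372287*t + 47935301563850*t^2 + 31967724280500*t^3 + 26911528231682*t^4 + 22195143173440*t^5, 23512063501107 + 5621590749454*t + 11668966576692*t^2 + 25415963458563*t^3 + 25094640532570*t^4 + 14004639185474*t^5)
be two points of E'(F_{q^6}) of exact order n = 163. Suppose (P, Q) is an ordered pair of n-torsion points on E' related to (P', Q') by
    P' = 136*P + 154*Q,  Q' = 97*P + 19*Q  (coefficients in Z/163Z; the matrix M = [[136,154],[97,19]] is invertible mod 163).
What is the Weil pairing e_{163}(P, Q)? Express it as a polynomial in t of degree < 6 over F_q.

16751630812945 + 35712303103052*t + 19417647663078*t^2 + 31448216159753*t^3 + 47299364982152*t^4 + 42504370651747*t^5

e_{163} is bilinear + alternating on E[163], so e_{163}(136*P + 154*Q, 97*P + 19*Q) = e_{163}(P,Q)^(136*19-154*97).
det(M) mod 163 = 34; its inverse in (Z/163)^* is 24 (check: 34*24 mod 163 = 1).
Double-and-add over 10100011: 8-1 doublings, 4-1 additions; each step l_{T,T}/v_{2T} or l_{T,P'}/v at Q'+S for random S.
Miller gives e_{163}(P',Q') = 4065323030668 + 31450958246849*t + 1348871162634*t^2 + 4146402674847*t^3 + 25650177583206*t^4 + 27327810601811*t^5 in F_{56882179758563^6}.
(4065323030668 + 31450958246849*t + 1348871162634*t^2 + 4146402674847*t^3 + 25650177583206*t^4 + 27327810601811*t^5)^{24} mod (56882179758563,f) = 16751630812945 + 35712303103052*t + 19417647663078*t^2 + 31448216159753*t^3 + 47299364982152*t^4 + 42504370651747*t^5.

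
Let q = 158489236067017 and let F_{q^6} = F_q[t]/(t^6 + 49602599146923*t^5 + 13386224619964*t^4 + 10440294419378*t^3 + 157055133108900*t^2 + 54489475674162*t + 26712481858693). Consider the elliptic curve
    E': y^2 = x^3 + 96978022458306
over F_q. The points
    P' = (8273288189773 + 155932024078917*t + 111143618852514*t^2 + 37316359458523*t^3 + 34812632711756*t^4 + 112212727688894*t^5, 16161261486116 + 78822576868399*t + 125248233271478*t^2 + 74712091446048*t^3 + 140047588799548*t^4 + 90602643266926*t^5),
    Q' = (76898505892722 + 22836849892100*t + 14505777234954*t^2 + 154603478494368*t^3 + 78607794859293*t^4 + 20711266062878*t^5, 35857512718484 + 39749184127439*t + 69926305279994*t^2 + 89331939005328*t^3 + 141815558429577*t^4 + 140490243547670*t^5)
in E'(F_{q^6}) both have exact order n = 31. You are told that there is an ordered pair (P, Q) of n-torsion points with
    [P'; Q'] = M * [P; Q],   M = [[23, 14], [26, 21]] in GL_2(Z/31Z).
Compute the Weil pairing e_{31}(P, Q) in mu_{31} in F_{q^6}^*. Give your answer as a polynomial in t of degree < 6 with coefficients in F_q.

91615327386891 + 135441757607507*t + 101145813620215*t^2 + 69471780038286*t^3 + 117393653921266*t^4 + 147666896075613*t^5

e_{31} is bilinear + alternating on E[31], so e_{31}(23*P + 14*Q, 26*P + 21*Q) = e_{31}(P,Q)^(23*21-14*26).
Hence e(P,Q) = e(P',Q')^{6} where 6 = 26^{-1} mod 31.
Build f_{31,P'} and f_{31,Q'} via the 5-bit ladder of 31=11111_2; evaluate at shifted divisors; quotient in F_{158489236067017^6}.
So e_{31}(P',Q') = 18016826545582 + 139198637488043*t + 40048917472502*t^2 + 138701031826205*t^3 + 18041065069176*t^4 + 17541660911570*t^5.
Thus e_{31}(P,Q) = 91615327386891 + 135441757607507*t + 101145813620215*t^2 + 69471780038286*t^3 + 117393653921266*t^4 + 147666896075613*t^5.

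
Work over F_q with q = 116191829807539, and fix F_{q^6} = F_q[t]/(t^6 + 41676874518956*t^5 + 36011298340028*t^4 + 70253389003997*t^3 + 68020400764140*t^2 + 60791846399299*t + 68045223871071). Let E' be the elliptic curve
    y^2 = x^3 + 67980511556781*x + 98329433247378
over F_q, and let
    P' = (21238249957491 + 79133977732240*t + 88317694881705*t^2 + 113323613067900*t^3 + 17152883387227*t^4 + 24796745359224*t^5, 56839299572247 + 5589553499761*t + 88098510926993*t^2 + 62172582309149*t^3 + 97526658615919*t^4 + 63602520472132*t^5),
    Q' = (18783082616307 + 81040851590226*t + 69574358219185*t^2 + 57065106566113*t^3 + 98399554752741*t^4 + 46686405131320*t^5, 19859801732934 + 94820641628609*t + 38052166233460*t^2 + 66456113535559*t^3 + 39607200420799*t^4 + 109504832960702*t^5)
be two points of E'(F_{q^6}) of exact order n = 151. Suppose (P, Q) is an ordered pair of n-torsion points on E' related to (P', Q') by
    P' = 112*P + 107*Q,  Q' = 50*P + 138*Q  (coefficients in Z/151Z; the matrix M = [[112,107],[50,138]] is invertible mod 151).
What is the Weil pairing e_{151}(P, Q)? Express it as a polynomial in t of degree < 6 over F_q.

e_{151} is bilinear + alternating on E[151], so e_{151}(112*P + 107*Q, 50*P + 138*Q) = e_{151}(P,Q)^(112*138-107*50).
112*138 - 107*50 = 10106; reduced mod 151: det = 140, inverse 96.
Run Miller on y^2=x^3+67980511556781*x+98329433247378 over F_{116191829807539}: ladder 10010111 (8 bits); e = f_P(D_Q)/f_Q(D_P).
Result: e(P',Q') = 66058811897192 + 29665540281174*t + 74729286115692*t^2 + 26439896514650*t^3 + 63289275784315*t^4 + 107048867186480*t^5.
Thus e_{151}(P,Q) = 39302741866838 + 79477528304440*t + 54822276960705*t^2 + 59071748566795*t^3 + 32747011189995*t^4 + 99679489160247*t^5.

39302741866838 + 79477528304440*t + 54822276960705*t^2 + 59071748566795*t^3 + 32747011189995*t^4 + 99679489160247*t^5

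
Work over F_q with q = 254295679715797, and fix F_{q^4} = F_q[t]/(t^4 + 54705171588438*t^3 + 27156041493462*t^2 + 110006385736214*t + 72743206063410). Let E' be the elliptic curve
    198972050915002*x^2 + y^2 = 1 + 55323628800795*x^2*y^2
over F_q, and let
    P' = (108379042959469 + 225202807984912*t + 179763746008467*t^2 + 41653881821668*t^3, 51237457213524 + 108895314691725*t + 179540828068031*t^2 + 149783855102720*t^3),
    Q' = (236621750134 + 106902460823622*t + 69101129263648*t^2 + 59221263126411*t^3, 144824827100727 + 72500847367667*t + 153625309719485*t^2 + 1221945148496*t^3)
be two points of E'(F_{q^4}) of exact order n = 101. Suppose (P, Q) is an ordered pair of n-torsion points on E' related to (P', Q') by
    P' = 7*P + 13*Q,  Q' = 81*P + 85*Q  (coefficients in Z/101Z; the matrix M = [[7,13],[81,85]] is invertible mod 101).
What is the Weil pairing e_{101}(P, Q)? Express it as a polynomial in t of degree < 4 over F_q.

70908371411496 + 86080234725704*t + 77206049633182*t^2 + 96285309478685*t^3

Under M = [[7,13],[81,85]] in GL_2(Z/101), e_{101}(P',Q') = e_{101}(P,Q)^(7*85-13*81 mod 101).
det M = 7*85 - 13*81 = -458 = 47 (mod 101); 47^{-1} = 43 (mod 101).
Edwards->Montgomery: u=(1+y)/(1-y), v=u/x -> 250590029128098v^2=u^3+u; then x_W=99486025457501u: y^2=x^3+116352244849463*x.
Run Miller on y^2=x^3+116352244849463*x over F_{254295679715797}: ladder 1100101 (7 bits); e = f_P(D_Q)/f_Q(D_P).
f_P(D_Q)/f_Q(D_P) = 159236452843493 + 183723913525817*t + 249508836296609*t^2 + 195634739175308*t^3.
Finally e_{101}(P,Q) = 70908371411496 + 86080234725704*t + 77206049633182*t^2 + 96285309478685*t^3.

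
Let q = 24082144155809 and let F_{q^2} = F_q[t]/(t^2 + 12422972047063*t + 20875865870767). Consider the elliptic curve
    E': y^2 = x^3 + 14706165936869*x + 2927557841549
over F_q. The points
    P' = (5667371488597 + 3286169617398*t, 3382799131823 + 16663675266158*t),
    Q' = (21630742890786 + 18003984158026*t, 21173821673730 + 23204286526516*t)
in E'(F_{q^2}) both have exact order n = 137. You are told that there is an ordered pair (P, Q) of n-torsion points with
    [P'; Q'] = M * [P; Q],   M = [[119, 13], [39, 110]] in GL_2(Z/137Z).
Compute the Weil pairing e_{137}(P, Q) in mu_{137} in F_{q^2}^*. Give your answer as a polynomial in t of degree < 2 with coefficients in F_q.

20579008649216 + 20385836448732*t

e_{137} is bilinear + alternating on E[137], so e_{137}(119*P + 13*Q, 39*P + 110*Q) = e_{137}(P,Q)^(119*110-13*39).
119*110 - 13*39 = 12583; reduced mod 137: det = 116, inverse 13.
8-bit Miller (10001001) on E'/F_{24082144155809} with a'=14706165936869, b'=2927557841549: accumulate tangent/chord ratios at Q'+S and P'+S'.
The quotient is 19830810672627 + 19440392275195*t.
Hence e(P,Q) = 20579008649216 + 20385836448732*t in F_{24082144155809^2}^*.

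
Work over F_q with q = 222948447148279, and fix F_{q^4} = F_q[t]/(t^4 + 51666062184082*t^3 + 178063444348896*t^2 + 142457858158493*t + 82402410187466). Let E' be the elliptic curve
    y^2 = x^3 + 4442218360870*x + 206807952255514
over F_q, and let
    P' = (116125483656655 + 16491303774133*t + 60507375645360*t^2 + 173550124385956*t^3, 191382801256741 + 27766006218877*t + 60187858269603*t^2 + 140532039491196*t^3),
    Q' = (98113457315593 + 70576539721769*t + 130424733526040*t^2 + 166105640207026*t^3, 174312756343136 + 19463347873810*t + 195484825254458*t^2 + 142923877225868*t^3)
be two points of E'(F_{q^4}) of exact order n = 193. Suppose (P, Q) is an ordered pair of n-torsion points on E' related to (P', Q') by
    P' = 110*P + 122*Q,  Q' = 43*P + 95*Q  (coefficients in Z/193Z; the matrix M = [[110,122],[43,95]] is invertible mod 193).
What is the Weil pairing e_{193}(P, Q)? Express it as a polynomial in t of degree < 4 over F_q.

134168744480052 + 186619996091305*t + 192750809098499*t^2 + 156834887330949*t^3

e_{193}(aP+bQ,cP+dQ) = e_{193}(P,Q)^(ad-bc); with (a,b,c,d)=(110,122,43,95) this gives the det-193 law.
110*95 - 122*43 = 5204; reduced mod 193: det = 186, inverse 55.
Build f_{193,P'} and f_{193,Q'} via the 8-bit ladder of 193=11000001_2; evaluate at shifted divisors; quotient in F_{222948447148279^4}.
e_{193}(P',Q') = 34304732898572 + 93822901658783*t + 213298767009708*t^2 + 45506768494003*t^3.
Hence e(P,Q) = 134168744480052 + 186619996091305*t + 192750809098499*t^2 + 156834887330949*t^3 in F_{222948447148279^4}^*.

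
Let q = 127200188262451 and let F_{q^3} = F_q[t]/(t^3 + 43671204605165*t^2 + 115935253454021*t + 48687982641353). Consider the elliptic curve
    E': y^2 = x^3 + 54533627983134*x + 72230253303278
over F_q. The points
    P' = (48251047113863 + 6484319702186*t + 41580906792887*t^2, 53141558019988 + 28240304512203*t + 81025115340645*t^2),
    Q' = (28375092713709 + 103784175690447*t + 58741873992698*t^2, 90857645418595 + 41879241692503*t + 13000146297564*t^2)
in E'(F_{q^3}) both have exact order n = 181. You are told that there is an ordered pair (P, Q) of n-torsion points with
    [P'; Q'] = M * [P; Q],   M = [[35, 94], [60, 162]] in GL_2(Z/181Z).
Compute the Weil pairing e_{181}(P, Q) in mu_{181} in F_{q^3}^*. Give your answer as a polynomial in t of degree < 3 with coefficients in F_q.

Alternating bilinearity on E[181] (values in mu_{181} in F_{127200188262451^3}) gives e(P',Q') = e(P,Q)^det(M).
det M = 35*162 - 94*60 = 30 = 30 (mod 181); 30^{-1} = 175 (mod 181).
Double-and-add over 10110101: 8-1 doublings, 5-1 additions; each step l_{T,T}/v_{2T} or l_{T,P'}/v at Q'+S for random S.
So e_{181}(P',Q') = 317784264216 + 15948074420228*t + 68929600155151*t^2.
Hence e(P,Q) = 65496406423212 + 7718127204908*t + 23490371540373*t^2 in F_{127200188262451^3}^*.

65496406423212 + 7718127204908*t + 23490371540373*t^2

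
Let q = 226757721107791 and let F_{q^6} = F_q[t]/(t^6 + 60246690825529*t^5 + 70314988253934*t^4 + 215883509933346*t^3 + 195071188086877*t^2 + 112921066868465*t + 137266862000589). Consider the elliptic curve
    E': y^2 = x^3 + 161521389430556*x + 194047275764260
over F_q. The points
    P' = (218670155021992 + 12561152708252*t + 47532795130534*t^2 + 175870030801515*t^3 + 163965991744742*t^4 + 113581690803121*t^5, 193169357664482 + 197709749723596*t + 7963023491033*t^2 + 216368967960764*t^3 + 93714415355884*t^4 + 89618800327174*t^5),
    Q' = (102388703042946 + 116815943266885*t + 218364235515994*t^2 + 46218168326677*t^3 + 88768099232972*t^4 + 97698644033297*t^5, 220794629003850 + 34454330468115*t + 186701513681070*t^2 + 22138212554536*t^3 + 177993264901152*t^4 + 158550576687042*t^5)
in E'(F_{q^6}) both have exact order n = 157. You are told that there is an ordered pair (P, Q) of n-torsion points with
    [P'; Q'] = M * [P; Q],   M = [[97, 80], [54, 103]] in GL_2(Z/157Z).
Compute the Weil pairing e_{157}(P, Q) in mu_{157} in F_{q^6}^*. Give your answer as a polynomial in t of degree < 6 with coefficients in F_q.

Alternating bilinearity on E[157] (values in mu_{157} in F_{226757721107791^6}) gives e(P',Q') = e(P,Q)^det(M).
Inverting 19 mod 157: 124. Thus e_{157}(P,Q) = e(P',Q')^{124}.
8-bit Miller (10011101) on E'/F_{226757721107791} with a'=161521389430556, b'=194047275764260: accumulate tangent/chord ratios at Q'+S and P'+S'.
So e_{157}(P',Q') = 69282101360717 + 40529836703976*t + 27060746869739*t^2 + 124192118519785*t^3 + 122711474906604*t^4 + 226324241505360*t^5.
(69282101360717 + 40529836703976*t + 27060746869739*t^2 + 124192118519785*t^3 + 122711474906604*t^4 + 226324241505360*t^5)^{124} mod (226757721107791,f) = 219617216912543 + 50978605406956*t + 49972257172249*t^2 + 84275432112834*t^3 + 173099240132792*t^4 + 123730626943857*t^5.

219617216912543 + 50978605406956*t + 49972257172249*t^2 + 84275432112834*t^3 + 173099240132792*t^4 + 123730626943857*t^5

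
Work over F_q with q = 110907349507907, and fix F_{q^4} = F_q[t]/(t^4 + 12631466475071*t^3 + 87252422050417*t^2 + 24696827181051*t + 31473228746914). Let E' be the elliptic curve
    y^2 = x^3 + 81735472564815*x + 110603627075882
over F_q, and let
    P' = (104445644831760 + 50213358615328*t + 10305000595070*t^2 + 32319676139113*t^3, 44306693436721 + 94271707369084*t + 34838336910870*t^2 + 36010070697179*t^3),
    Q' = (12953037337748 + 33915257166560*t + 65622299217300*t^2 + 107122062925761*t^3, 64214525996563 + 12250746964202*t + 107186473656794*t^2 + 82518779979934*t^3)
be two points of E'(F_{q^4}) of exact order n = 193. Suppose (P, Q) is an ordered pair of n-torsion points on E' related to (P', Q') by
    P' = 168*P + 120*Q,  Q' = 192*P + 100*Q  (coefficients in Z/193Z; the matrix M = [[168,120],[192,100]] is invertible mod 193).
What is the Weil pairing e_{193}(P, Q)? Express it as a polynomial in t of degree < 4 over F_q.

The 193-Weil pairing on E[193] over F_{110907349507907} is alternating-bilinear: e_{193}(P',Q') = e_{193}(P,Q)^det(M).
168*100 - 120*192 = -6240; reduced mod 193: det = 129, inverse 3.
8-bit Miller (11000001) on E'/F_{110907349507907} with a'=81735472564815, b'=110603627075882: accumulate tangent/chord ratios at Q'+S and P'+S'.
f_P(D_Q)/f_Q(D_P) = 44932920409169 + 107093597479835*t + 59639720830774*t^2 + 60942056496229*t^3.
Hence e(P,Q) = 80881631547217 + 38991760732024*t + 80292595329435*t^2 + 109233340113886*t^3 in F_{110907349507907^4}^*.

80881631547217 + 38991760732024*t + 80292595329435*t^2 + 109233340113886*t^3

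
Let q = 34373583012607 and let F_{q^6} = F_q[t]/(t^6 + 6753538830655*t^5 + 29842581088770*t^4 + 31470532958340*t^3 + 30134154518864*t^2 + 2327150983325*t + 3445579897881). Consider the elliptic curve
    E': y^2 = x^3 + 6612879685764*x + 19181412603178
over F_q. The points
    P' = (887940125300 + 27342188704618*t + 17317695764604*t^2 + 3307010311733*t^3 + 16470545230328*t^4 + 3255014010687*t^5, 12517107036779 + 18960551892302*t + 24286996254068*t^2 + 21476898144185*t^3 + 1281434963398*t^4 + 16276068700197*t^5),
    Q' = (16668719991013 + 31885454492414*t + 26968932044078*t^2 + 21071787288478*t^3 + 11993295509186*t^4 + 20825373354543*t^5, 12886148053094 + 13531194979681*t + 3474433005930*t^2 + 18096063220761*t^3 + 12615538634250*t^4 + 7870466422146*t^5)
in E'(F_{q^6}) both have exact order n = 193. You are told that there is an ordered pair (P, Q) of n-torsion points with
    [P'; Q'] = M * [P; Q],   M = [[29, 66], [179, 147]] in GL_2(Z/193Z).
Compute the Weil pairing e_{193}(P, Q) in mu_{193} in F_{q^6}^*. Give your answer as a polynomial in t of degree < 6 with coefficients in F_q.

24839284972789 + 28061203460123*t + 28666458270149*t^2 + 31487343115022*t^3 + 2334309113839*t^4 + 2874235896228*t^5

Under M = [[29,66],[179,147]] in GL_2(Z/193), e_{193}(P',Q') = e_{193}(P,Q)^(29*147-66*179 mod 193).
Hence e(P,Q) = e(P',Q')^{8} where 8 = 169^{-1} mod 193.
Miller loop for e_{193} over F_{34373583012607^6}: bits of 193 = 11000001; 7 double steps + 2 add steps, l/v at each.
Miller gives e_{193}(P',Q') = 33460374991195 + 6970482401419*t + 26313497606158*t^2 + 30590161453116*t^3 + 20263356513950*t^4 + 19205787586128*t^5 in F_{34373583012607^6}.
Finally e_{193}(P,Q) = 24839284972789 + 28061203460123*t + 28666458270149*t^2 + 31487343115022*t^3 + 2334309113839*t^4 + 2874235896228*t^5.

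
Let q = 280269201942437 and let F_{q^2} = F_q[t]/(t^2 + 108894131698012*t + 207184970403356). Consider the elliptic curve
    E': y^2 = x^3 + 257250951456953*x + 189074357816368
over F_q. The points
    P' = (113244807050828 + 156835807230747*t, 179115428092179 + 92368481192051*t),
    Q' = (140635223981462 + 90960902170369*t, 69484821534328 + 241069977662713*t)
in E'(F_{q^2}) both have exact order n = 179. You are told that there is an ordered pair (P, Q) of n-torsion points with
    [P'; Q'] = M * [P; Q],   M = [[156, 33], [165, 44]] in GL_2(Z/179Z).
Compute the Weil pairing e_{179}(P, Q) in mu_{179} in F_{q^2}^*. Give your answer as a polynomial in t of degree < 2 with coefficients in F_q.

Alternating bilinearity on E[179] (values in mu_{179} in F_{280269201942437^2}) gives e(P',Q') = e(P,Q)^det(M).
det M = 156*44 - 33*165 = 1419 = 166 (mod 179); 166^{-1} = 55 (mod 179).
8-bit Miller (10110011) on E'/F_{280269201942437} with a'=257250951456953, b'=189074357816368: accumulate tangent/chord ratios at Q'+S and P'+S'.
f_P(D_Q)/f_Q(D_P) = 214632416803803 + 13084453716792*t.
(214632416803803 + 13084453716792*t)^{55} mod (280269201942437,f) = 194653959266163 + 109974021400061*t.

194653959266163 + 109974021400061*t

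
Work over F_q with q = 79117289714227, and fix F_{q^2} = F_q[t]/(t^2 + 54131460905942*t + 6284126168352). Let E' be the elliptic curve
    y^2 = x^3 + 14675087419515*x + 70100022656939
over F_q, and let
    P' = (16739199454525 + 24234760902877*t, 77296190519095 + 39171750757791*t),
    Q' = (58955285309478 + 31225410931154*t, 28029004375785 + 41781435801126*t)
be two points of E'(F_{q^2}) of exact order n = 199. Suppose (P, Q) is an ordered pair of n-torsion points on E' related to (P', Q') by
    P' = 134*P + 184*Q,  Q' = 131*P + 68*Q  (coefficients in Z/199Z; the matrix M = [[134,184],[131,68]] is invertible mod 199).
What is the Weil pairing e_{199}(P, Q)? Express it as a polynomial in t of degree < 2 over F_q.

7463537588657 + 7166663889705*t

Since e_{199}(P,P)=e_{199}(Q,Q)=1 and e_{199}(Q,P)=e_{199}(P,Q)^{-1}, expanding e_{199}(134*P + 184*Q,131*P + 68*Q) leaves e(P,Q)^det(M).
det M = 134*68 - 184*131 = -14992 = 132 (mod 199); 132^{-1} = 98 (mod 199).
8-bit Miller (11000111) on E'/F_{79117289714227} with a'=14675087419515, b'=70100022656939: accumulate tangent/chord ratios at Q'+S and P'+S'.
Result: e(P',Q') = 18421363310972 + 73821989580521*t.
Thus e_{199}(P,Q) = 7463537588657 + 7166663889705*t.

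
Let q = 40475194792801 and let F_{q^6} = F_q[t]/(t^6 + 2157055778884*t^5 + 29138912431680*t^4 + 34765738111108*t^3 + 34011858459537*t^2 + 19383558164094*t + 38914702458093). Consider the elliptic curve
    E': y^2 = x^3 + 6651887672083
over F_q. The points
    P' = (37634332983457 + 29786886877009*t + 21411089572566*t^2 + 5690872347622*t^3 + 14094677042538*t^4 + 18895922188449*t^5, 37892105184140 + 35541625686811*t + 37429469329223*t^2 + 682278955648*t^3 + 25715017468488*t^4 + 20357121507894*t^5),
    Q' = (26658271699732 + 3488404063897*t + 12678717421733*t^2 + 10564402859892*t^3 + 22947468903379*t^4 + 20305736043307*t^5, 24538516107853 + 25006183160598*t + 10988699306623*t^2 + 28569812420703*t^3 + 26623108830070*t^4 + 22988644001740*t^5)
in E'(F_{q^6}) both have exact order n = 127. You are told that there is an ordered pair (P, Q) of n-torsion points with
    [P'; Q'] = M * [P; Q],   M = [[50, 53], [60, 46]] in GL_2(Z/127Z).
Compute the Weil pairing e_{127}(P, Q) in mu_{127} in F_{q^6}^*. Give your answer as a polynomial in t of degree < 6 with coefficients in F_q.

35397844169112 + 16105310344359*t + 36516651431827*t^2 + 13341817221973*t^3 + 19552755777385*t^4 + 26160341749666*t^5

The 127-Weil pairing on E[127] over F_{40475194792801} is alternating-bilinear: e_{127}(P',Q') = e_{127}(P,Q)^det(M).
Inverting 9 mod 127: 113. Thus e_{127}(P,Q) = e(P',Q')^{113}.
n = 127 = (1111111)_2 (7 bits, wt 7); accumulate f_{127,P'}(Q'+S)/f_{127,P'}(S) along the 6-step ladder.
So e_{127}(P',Q') = 25247123049916 + 26701983328909*t + 20445372894173*t^2 + 2453949240721*t^3 + 28416164315132*t^4 + 446834149747*t^5.
Finally e_{127}(P,Q) = 35397844169112 + 16105310344359*t + 36516651431827*t^2 + 13341817221973*t^3 + 19552755777385*t^4 + 26160341749666*t^5.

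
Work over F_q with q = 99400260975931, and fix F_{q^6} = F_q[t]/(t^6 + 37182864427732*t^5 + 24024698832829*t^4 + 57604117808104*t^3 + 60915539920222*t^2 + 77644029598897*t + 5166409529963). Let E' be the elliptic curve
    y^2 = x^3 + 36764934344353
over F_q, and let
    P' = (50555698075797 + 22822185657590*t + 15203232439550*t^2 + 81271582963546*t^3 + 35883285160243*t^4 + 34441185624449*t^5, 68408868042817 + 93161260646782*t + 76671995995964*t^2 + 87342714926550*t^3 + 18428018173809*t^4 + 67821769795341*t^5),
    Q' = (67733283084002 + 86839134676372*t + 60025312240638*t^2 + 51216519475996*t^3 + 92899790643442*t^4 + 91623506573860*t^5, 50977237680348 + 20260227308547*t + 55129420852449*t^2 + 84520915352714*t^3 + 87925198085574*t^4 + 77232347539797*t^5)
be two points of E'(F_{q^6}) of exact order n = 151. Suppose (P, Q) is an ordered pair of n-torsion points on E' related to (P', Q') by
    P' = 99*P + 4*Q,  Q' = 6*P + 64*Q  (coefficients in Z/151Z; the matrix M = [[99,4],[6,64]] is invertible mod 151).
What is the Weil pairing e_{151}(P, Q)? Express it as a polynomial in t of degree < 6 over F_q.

The 151-Weil pairing on E[151] over F_{99400260975931} is alternating-bilinear: e_{151}(P',Q') = e_{151}(P,Q)^det(M).
99*64 - 4*6 = 6312; reduced mod 151: det = 121, inverse 5.
Miller loop for e_{151} over F_{99400260975931^6}: bits of 151 = 10010111; 7 double steps + 4 add steps, l/v at each.
The quotient is 93483737504517 + 33135299892208*t + 95877188577*t^2 + 57557492967099*t^3 + 37178878555832*t^4 + 22538952712631*t^5.
(93483737504517 + 33135299892208*t + 95877188577*t^2 + 57557492967099*t^3 + 37178878555832*t^4 + 22538952712631*t^5)^{5} mod (99400260975931,f) = 93180258755123 + 15194307847778*t + 16788492515125*t^2 + 75433682581542*t^3 + 6436723206394*t^4 + 49879698716529*t^5.

93180258755123 + 15194307847778*t + 16788492515125*t^2 + 75433682581542*t^3 + 6436723206394*t^4 + 49879698716529*t^5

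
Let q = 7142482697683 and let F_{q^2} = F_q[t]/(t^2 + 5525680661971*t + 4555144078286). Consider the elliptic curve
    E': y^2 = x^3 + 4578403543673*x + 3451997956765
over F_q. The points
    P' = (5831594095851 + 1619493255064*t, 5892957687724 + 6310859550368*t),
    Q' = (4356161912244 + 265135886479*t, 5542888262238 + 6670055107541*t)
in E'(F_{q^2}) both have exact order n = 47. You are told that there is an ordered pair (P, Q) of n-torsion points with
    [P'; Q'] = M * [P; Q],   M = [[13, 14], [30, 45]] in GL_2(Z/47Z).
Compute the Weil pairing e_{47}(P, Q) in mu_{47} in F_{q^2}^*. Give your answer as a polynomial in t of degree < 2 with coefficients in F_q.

Alternating bilinearity on E[47] (values in mu_{47} in F_{7142482697683^2}) gives e(P',Q') = e(P,Q)^det(M).
13*45 - 14*30 = 165; reduced mod 47: det = 24, inverse 2.
6-bit Miller (101111) on E'/F_{7142482697683} with a'=4578403543673, b'=3451997956765: accumulate tangent/chord ratios at Q'+S and P'+S'.
Result: e(P',Q') = 4336576101889 + 909185038923*t.
Finally e_{47}(P,Q) = 2493020583467 + 2440948063781*t.

2493020583467 + 2440948063781*t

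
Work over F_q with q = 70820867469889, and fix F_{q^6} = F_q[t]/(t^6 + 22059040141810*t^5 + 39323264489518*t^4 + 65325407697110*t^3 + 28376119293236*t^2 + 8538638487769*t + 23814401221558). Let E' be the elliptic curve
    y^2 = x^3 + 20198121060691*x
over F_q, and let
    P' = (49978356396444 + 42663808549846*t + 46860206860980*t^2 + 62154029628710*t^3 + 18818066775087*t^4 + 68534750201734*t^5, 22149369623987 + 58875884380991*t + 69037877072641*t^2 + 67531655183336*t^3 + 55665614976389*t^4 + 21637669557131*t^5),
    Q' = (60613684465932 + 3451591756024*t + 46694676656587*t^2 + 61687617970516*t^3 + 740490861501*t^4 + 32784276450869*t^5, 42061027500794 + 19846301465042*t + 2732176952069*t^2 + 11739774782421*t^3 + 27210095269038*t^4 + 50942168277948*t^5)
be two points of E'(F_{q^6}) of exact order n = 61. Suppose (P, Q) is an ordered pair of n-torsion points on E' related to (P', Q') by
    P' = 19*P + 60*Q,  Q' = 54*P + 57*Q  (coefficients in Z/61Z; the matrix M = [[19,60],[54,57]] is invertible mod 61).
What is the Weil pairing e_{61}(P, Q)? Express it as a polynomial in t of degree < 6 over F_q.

56864759700981 + 34131211940231*t + 4463412232401*t^2 + 66082590996007*t^3 + 68918812814454*t^4 + 40982239530968*t^5

e_{61} is bilinear + alternating on E[61], so e_{61}(19*P + 60*Q, 54*P + 57*Q) = e_{61}(P,Q)^(19*57-60*54).
Hence e(P,Q) = e(P',Q')^{36} where 36 = 39^{-1} mod 61.
Run Miller on y^2=x^3+20198121060691*x over F_{70820867469889}: ladder 111101 (6 bits); e = f_P(D_Q)/f_Q(D_P).
Miller gives e_{61}(P',Q') = 44933311236861 + 22606651487448*t + 66103496564500*t^2 + 574847048347*t^3 + 3071948055251*t^4 + 37136745415392*t^5 in F_{70820867469889^6}.
Finally e_{61}(P,Q) = 56864759700981 + 34131211940231*t + 4463412232401*t^2 + 66082590996007*t^3 + 68918812814454*t^4 + 40982239530968*t^5.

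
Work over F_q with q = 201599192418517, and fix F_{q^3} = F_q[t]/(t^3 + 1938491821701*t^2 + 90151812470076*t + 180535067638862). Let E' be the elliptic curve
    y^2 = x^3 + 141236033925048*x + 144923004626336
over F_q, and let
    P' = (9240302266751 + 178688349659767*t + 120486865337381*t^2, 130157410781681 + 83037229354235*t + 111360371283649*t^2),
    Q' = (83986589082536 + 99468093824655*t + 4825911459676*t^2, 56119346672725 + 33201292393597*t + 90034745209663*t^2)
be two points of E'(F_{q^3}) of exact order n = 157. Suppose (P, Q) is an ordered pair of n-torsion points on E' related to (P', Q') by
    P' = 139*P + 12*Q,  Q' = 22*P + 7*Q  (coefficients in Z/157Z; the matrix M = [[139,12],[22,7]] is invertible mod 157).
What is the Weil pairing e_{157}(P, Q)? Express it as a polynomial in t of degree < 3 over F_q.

38846412428445 + 33906950972634*t + 127423637863322*t^2

Under M = [[139,12],[22,7]] in GL_2(Z/157), e_{157}(P',Q') = e_{157}(P,Q)^(139*7-12*22 mod 157).
Inverting 81 mod 157: 126. Thus e_{157}(P,Q) = e(P',Q')^{126}.
n = 157 = (10011101)_2 (8 bits, wt 5); accumulate f_{157,P'}(Q'+S)/f_{157,P'}(S) along the 7-step ladder.
e_{157}(P',Q') = 101981297750969 + 187953281531382*t + 69935510773437*t^2.
Thus e_{157}(P,Q) = 38846412428445 + 33906950972634*t + 127423637863322*t^2.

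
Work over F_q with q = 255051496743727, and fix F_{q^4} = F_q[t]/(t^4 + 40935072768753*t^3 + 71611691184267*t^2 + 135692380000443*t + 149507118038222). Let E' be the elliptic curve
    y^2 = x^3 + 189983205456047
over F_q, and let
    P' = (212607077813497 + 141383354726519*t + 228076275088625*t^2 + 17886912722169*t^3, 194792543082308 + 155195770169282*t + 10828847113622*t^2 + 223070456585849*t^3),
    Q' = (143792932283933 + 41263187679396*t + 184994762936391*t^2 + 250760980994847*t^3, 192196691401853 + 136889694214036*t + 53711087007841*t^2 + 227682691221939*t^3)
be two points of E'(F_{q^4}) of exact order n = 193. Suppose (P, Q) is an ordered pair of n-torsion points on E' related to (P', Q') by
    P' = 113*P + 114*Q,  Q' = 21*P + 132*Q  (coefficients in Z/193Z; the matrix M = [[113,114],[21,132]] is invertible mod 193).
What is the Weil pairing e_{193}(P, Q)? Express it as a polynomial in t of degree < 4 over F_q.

The 193-Weil pairing on E[193] over F_{255051496743727} is alternating-bilinear: e_{193}(P',Q') = e_{193}(P,Q)^det(M).
Inverting 170 mod 193: 151. Thus e_{193}(P,Q) = e(P',Q')^{151}.
Miller loop for e_{193} over F_{255051496743727^4}: bits of 193 = 11000001; 7 double steps + 2 add steps, l/v at each.
Miller gives e_{193}(P',Q') = 59856939020966 + 151692500631829*t + 158581734381848*t^2 + 177567892709261*t^3 in F_{255051496743727^4}.
Raise to 151: e(P,Q) = 119694184712245 + 105216154924391*t + 112729195103121*t^2 + 77207111181434*t^3 in mu_{193}.

119694184712245 + 105216154924391*t + 112729195103121*t^2 + 77207111181434*t^3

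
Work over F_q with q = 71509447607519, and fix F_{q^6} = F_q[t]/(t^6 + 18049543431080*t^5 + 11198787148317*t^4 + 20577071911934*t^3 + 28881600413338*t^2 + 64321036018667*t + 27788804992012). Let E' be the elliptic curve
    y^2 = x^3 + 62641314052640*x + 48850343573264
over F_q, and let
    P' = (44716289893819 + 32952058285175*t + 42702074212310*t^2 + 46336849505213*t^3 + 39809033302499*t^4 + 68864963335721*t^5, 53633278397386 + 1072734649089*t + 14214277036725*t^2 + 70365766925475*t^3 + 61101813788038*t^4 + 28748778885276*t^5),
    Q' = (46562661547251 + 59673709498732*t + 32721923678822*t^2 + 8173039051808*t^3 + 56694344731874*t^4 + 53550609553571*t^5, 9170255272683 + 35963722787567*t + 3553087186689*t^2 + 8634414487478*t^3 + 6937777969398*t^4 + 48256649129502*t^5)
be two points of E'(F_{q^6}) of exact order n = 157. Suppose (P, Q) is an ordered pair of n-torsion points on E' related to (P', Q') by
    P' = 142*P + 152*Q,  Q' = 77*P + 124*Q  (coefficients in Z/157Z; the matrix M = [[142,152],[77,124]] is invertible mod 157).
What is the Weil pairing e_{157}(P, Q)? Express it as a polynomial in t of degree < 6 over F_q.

11870098904641 + 19499057554390*t + 9391198442286*t^2 + 35066977090781*t^3 + 36994623462294*t^4 + 22401651361926*t^5

Under M = [[142,152],[77,124]] in GL_2(Z/157), e_{157}(P',Q') = e_{157}(P,Q)^(142*124-152*77 mod 157).
Hence e(P,Q) = e(P',Q')^{119} where 119 = 95^{-1} mod 157.
Build f_{157,P'} and f_{157,Q'} via the 8-bit ladder of 157=10011101_2; evaluate at shifted divisors; quotient in F_{71509447607519^6}.
Result: e(P',Q') = 5471219109479 + 27096970558691*t + 31906855819797*t^2 + 37483879157523*t^3 + 37242833007770*t^4 + 58935614600420*t^5.
Raise to 119: e(P,Q) = 11870098904641 + 19499057554390*t + 9391198442286*t^2 + 35066977090781*t^3 + 36994623462294*t^4 + 22401651361926*t^5 in mu_{157}.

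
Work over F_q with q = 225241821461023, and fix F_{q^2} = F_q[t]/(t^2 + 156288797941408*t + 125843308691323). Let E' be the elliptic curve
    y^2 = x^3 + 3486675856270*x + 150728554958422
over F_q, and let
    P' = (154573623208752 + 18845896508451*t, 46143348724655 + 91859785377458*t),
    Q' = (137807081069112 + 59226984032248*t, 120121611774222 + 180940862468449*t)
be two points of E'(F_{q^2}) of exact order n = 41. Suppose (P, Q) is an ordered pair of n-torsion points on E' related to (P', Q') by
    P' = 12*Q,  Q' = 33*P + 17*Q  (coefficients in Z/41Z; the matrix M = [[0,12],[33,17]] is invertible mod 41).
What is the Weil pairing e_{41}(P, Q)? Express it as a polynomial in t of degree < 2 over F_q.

The 41-Weil pairing on E[41] over F_{225241821461023} is alternating-bilinear: e_{41}(P',Q') = e_{41}(P,Q)^det(M).
Hence e(P,Q) = e(P',Q')^{3} where 3 = 14^{-1} mod 41.
Double-and-add over 101001: 6-1 doublings, 3-1 additions; each step l_{T,T}/v_{2T} or l_{T,P'}/v at Q'+S for random S.
f_P(D_Q)/f_Q(D_P) = 116082456928328 + 208875564646872*t.
e_{41}(P,Q) = (116082456928328 + 208875564646872*t)^{3} = 52196951718040 + 55221474073832*t.

52196951718040 + 55221474073832*t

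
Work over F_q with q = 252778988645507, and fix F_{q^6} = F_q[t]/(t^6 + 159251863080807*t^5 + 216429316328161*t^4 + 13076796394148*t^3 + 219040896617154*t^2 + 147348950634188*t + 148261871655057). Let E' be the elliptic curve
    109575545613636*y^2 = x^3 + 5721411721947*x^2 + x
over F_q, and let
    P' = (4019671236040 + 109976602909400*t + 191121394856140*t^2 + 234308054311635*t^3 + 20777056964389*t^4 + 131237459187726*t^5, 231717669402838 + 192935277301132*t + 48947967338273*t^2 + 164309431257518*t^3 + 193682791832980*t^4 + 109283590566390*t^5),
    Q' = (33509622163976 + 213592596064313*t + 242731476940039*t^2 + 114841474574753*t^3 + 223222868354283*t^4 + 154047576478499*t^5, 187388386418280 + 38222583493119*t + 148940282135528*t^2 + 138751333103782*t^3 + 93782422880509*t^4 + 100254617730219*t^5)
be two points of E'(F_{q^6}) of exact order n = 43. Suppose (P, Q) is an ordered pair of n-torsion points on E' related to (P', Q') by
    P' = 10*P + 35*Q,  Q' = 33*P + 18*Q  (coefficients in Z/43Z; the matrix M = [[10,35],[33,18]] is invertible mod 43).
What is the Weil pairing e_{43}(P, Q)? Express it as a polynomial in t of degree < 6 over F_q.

160149924991396 + 72040980424179*t + 194885073094810*t^2 + 53723656559646*t^3 + 17111547350905*t^4 + 212533993102378*t^5

e_{43}(aP+bQ,cP+dQ) = e_{43}(P,Q)^(ad-bc); with (a,b,c,d)=(10,35,33,18) this gives the det-43 law.
det M = 10*18 - 35*33 = -975 = 14 (mod 43); 14^{-1} = 40 (mod 43).
Undo Montgomery via alpha=86089250263778, beta=75850825225334: (a',b')=(149154919065347,119824857191785) over F_{252778988645507}.
6-bit Miller (101011) on E'/F_{252778988645507} with a'=149154919065347, b'=119824857191785: accumulate tangent/chord ratios at Q'+S and P'+S'.
So e_{43}(P',Q') = 112891374125013 + 176377271871518*t + 217486296641144*t^2 + 16257858405248*t^3 + 27534724539733*t^4 + 78287981525300*t^5.
Raise to 40: e(P,Q) = 160149924991396 + 72040980424179*t + 194885073094810*t^2 + 53723656559646*t^3 + 17111547350905*t^4 + 212533993102378*t^5 in mu_{43}.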